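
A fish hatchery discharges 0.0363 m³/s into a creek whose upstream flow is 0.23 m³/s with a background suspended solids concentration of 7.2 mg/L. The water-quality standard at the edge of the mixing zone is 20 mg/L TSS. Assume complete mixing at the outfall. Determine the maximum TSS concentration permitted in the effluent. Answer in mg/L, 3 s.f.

101 mg/L

Mass balance: 20·0.2663 = 0.0363·Cₑ + 0.23·7.2.
Cₑ = (5.326 − 1.656) / 0.0363 = 101.1 mg/L.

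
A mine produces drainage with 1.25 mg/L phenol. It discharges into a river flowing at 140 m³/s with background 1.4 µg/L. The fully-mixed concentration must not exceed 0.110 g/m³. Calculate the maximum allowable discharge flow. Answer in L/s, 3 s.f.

1.4 µg/L = 0.0014 mg/L.
Mass balance at complete mixing: C_std·(Q_w + Q_r) = Q_w·C_e + Q_r·C_b.
Rearranging, Q_w = Q_r·(C_std − C_b)/(C_e − C_std) = 140·(0.11 − 0.0014) / (1.25 − 0.11) = 13.34 m³/s.
= 1.334e+04 L/s.

13300 L/s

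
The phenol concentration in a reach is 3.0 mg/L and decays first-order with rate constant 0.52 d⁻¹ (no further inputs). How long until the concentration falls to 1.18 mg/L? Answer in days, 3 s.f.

t = ln(C₀/C)/k = ln(3.0/1.18)/0.52 = 0.9331/0.52 = 1.794 d.

1.79 d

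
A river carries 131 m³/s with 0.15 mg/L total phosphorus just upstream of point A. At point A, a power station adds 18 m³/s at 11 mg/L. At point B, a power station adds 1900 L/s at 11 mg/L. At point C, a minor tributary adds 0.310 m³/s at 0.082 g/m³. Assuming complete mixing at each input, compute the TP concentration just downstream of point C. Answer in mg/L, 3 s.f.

1.58 mg/L

After input A: C = (131·0.15 + 18·11) / 149 = 1.461 mg/L.
1900 L/s = 1.9 m³/s.
After input B: C = (149·1.461 + 1.9·11) / 150.9 = 1.581 mg/L.
After input C: C = (150.9·1.581 + 0.31·0.082) / 151.2 = 1.578 mg/L.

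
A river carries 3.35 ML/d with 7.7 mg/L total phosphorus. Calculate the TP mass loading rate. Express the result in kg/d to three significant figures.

3.35 ML/d = 0.03877 m³/s.
Mass flux = Q·C = 0.03877 m³/s × 7.7 g/m³ = 0.2986 g/s.
= 0.2986 g/s × 86.4 = 25.8 kg/d.

25.8 kg/d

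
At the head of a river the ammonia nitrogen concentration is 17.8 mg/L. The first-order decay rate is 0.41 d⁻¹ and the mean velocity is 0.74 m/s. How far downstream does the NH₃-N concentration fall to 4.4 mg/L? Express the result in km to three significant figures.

From C = C₀·e^(−kt), t = ln(C₀/C)/k = ln(17.8/4.4)/0.41 = 1.398/0.41 = 3.409 d.
Distance = v·t = 0.74 m/s × 2.945e+05 s = 2.179e+05 m = 217.9 km.

218 km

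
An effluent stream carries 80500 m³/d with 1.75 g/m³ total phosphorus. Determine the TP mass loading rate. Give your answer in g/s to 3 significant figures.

80500 m³/d = 0.9317 m³/s.
Mass flux = Q·C = 0.9317 m³/s × 1.75 g/m³ = 1.63 g/s.

1.63 g/s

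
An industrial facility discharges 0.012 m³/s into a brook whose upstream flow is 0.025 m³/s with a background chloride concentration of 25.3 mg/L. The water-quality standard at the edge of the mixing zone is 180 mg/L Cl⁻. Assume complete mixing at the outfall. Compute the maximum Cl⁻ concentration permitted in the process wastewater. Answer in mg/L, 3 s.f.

Mass balance: 180·0.037 = 0.012·Cₑ + 0.025·25.3.
Cₑ = (6.66 − 0.6325) / 0.012 = 502.3 mg/L.

502 mg/L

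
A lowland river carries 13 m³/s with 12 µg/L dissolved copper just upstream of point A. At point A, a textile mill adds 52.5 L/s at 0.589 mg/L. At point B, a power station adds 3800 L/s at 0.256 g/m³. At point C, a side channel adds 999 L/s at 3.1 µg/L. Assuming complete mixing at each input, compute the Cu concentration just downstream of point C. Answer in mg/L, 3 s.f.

12 µg/L = 0.012 mg/L.
52.5 L/s = 0.0525 m³/s.
After input A: C = (13·0.012 + 0.0525·0.589) / 13.05 = 0.01432 mg/L.
3800 L/s = 3.8 m³/s.
After input B: C = (13.05·0.01432 + 3.8·0.256) / 16.85 = 0.06882 mg/L.
999 L/s = 0.999 m³/s.
3.1 µg/L = 0.0031 mg/L.
After input C: C = (16.85·0.06882 + 0.999·0.0031) / 17.85 = 0.06514 mg/L.

0.0651 mg/L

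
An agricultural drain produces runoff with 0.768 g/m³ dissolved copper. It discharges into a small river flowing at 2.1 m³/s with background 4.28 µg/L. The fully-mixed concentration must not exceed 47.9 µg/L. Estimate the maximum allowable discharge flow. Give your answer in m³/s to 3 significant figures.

4.28 µg/L = 0.00428 mg/L.
47.9 µg/L = 0.0479 mg/L.
Mass balance at complete mixing: C_std·(Q_w + Q_r) = Q_w·C_e + Q_r·C_b.
Rearranging, Q_w = Q_r·(C_std − C_b)/(C_e − C_std) = 2.1·(0.0479 − 0.00428) / (0.768 − 0.0479) = 0.1272 m³/s.

0.127 m³/s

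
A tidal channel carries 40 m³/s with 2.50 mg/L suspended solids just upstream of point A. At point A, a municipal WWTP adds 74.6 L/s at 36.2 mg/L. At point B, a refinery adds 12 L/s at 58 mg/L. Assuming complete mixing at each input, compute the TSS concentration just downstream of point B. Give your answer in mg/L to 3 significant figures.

2.58 mg/L

74.6 L/s = 0.0746 m³/s.
After input A: C = (40·2.5 + 0.0746·36.2) / 40.07 = 2.563 mg/L.
12 L/s = 0.012 m³/s.
After input B: C = (40.07·2.563 + 0.012·58) / 40.09 = 2.579 mg/L.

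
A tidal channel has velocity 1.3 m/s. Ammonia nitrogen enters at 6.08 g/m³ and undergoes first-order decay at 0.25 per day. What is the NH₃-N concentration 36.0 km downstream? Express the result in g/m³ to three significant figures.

5.61 g/m³

Travel time t = 36.0 km / 1.3 m/s = 3.6e+04/1.3 = 2.769e+04 s = 0.3205 d.
First-order decay: C = 6.08·exp(−0.25·0.3205) = 6.08·0.923 = 5.612 g/m³.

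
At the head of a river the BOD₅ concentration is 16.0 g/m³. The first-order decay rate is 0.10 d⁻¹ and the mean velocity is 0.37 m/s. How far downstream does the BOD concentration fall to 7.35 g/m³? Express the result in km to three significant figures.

From C = C₀·e^(−kt), t = ln(C₀/C)/k = ln(16.0/7.35)/0.10 = 0.7779/0.10 = 7.779 d.
Distance = v·t = 0.37 m/s × 6.721e+05 s = 2.487e+05 m = 248.7 km.

249 km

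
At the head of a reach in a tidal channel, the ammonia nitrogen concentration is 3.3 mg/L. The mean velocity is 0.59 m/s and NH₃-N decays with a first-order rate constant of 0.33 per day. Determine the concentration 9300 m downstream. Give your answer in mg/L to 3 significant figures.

Travel time t = 9300 m / 0.59 m/s = 9300/0.59 = 1.576e+04 s = 0.1824 d.
First-order decay: C = 3.3·exp(−0.33·0.1824) = 3.3·0.9416 = 3.107 mg/L.

3.11 mg/L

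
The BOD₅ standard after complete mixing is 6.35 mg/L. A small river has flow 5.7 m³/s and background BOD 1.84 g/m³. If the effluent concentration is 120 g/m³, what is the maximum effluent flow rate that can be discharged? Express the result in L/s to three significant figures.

226 L/s

Mass balance at complete mixing: C_std·(Q_w + Q_r) = Q_w·C_e + Q_r·C_b.
Rearranging, Q_w = Q_r·(C_std − C_b)/(C_e − C_std) = 5.7·(6.35 − 1.84) / (120 − 6.35) = 0.2262 m³/s.
= 226.2 L/s.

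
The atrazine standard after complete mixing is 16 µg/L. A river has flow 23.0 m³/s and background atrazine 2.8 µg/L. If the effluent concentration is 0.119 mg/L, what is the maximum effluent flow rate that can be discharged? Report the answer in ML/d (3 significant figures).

2.8 µg/L = 0.0028 mg/L.
16 µg/L = 0.016 mg/L.
Mass balance at complete mixing: C_std·(Q_w + Q_r) = Q_w·C_e + Q_r·C_b.
Rearranging, Q_w = Q_r·(C_std − C_b)/(C_e − C_std) = 23.0·(0.016 − 0.0028) / (0.119 − 0.016) = 2.948 m³/s.
= 254.7 ML/d.

255 ML/d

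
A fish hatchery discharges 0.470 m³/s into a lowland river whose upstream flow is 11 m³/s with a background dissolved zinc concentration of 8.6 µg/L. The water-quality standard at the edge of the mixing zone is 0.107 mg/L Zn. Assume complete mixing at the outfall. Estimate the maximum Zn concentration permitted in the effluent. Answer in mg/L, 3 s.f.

8.6 µg/L = 0.0086 mg/L.
Mass balance: 0.107·11.47 = 0.47·Cₑ + 11·0.0086.
Cₑ = (1.227 − 0.0946) / 0.47 = 2.41 mg/L.

2.41 mg/L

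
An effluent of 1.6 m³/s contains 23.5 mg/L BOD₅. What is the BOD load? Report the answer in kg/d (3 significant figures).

3250 kg/d

Mass flux = Q·C = 1.6 m³/s × 23.5 g/m³ = 37.6 g/s.
= 37.6 g/s × 86.4 = 3249 kg/d.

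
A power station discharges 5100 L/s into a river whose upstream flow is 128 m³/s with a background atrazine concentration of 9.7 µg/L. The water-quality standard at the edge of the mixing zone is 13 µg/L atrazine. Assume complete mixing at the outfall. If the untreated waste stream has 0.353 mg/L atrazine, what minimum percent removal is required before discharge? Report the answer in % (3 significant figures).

5100 L/s = 5.1 m³/s.
9.7 µg/L = 0.0097 mg/L.
13 µg/L = 0.013 mg/L.
Mass balance: 0.013·133.1 = 5.1·Cₑ + 128·0.0097.
Cₑ = (1.73 − 1.242) / 5.1 = 0.09582 mg/L.
Required removal = 1 − 0.09582/0.353 = 72.85 %.

72.9 %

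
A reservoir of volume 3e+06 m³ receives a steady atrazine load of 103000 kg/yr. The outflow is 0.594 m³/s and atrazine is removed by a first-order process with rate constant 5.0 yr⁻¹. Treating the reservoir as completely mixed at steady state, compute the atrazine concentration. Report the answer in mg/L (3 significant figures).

Outflow Q = 0.594 m³/s × 3.156e+07 s/yr = 1.875e+07 m³/yr.
Steady-state CSTR mass balance: W = Q·C + k·V·C, so C = W/(Q + kV).
Q + kV = 1.875e+07 + 5.0·3e+06 = 3.375e+07 m³/yr.
C = 103000/3.375e+07 = 0.003052 kg/m³ = 3.052 mg/L.

3.05 mg/L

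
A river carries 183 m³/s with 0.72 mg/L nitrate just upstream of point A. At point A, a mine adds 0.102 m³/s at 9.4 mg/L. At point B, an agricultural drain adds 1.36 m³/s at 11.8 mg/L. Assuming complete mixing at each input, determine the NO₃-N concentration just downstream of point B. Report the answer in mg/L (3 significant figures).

0.806 mg/L

After input A: C = (183·0.72 + 0.102·9.4) / 183.1 = 0.7248 mg/L.
After input B: C = (183.1·0.7248 + 1.36·11.8) / 184.5 = 0.8065 mg/L.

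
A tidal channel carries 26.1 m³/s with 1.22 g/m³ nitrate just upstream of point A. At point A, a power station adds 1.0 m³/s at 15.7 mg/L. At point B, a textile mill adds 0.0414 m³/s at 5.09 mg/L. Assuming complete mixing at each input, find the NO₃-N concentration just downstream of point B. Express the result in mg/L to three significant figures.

1.76 mg/L

After input A: C = (26.1·1.22 + 1·15.7) / 27.1 = 1.754 mg/L.
After input B: C = (27.1·1.754 + 0.0414·5.09) / 27.14 = 1.759 mg/L.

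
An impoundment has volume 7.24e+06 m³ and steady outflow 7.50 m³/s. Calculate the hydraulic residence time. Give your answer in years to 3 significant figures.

0.0306 yr

Q = 7.50 m³/s × 3.156e+07 s/yr = 2.367e+08 m³/yr.
Hydraulic residence time τ = V/Q = 7.24e+06/2.367e+08 = 0.03059 yr.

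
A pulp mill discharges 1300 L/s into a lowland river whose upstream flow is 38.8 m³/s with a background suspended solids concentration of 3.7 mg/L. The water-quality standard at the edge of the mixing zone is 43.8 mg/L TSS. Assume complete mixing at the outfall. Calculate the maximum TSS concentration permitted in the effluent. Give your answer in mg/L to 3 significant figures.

1300 L/s = 1.3 m³/s.
Mass balance: 43.8·40.1 = 1.3·Cₑ + 38.8·3.7.
Cₑ = (1756 − 143.6) / 1.3 = 1241 mg/L.

1240 mg/L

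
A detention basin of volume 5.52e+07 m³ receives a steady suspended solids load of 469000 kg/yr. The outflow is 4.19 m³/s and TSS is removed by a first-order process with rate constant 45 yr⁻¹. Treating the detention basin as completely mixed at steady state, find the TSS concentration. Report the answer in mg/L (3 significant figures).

0.179 mg/L

Outflow Q = 4.19 m³/s × 3.156e+07 s/yr = 1.322e+08 m³/yr.
Steady-state CSTR mass balance: W = Q·C + k·V·C, so C = W/(Q + kV).
Q + kV = 1.322e+08 + 45·5.52e+07 = 2.616e+09 m³/yr.
C = 469000/2.616e+09 = 0.0001793 kg/m³ = 0.1793 mg/L.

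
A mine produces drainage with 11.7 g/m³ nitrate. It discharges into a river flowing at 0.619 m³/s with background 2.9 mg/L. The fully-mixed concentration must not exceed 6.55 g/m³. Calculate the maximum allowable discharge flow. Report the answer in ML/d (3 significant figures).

Mass balance at complete mixing: C_std·(Q_w + Q_r) = Q_w·C_e + Q_r·C_b.
Rearranging, Q_w = Q_r·(C_std − C_b)/(C_e − C_std) = 0.619·(6.55 − 2.9) / (11.7 − 6.55) = 0.4387 m³/s.
= 37.9 ML/d.

37.9 ML/d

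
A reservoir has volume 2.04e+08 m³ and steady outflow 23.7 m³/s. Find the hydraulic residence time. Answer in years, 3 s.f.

Q = 23.7 m³/s × 3.156e+07 s/yr = 7.479e+08 m³/yr.
Hydraulic residence time τ = V/Q = 2.04e+08/7.479e+08 = 0.2728 yr.

0.273 yr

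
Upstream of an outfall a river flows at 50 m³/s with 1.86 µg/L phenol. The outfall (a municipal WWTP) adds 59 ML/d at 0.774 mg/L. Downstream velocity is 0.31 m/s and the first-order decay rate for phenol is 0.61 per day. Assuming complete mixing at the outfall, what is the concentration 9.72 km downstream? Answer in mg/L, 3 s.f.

59 ML/d = 0.6829 m³/s.
1.86 µg/L = 0.00186 mg/L.
After complete mixing, C₀ = (0.6829·0.774 + 50·0.00186) / 50.68 = 0.01226 mg/L.
Travel time t = 9720 m / 0.31 m/s = 3.135e+04 s = 0.3629 d.
C = 0.01226·exp(−0.61·0.3629) = 0.01226·0.8014 = 0.009828 mg/L.

0.00983 mg/L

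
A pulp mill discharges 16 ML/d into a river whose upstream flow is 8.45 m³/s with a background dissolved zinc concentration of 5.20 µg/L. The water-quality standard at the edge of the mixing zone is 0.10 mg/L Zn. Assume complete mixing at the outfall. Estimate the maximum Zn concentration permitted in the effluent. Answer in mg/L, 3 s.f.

4.43 mg/L

16 ML/d = 0.1852 m³/s.
5.20 µg/L = 0.0052 mg/L.
Mass balance: 0.1·8.635 = 0.1852·Cₑ + 8.45·0.0052.
Cₑ = (0.8635 − 0.04394) / 0.1852 = 4.426 mg/L.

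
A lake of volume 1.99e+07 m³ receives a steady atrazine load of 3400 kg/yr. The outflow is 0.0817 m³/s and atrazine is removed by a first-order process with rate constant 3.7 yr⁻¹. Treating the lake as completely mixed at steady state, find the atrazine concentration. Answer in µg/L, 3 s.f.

Outflow Q = 0.0817 m³/s × 3.156e+07 s/yr = 2.578e+06 m³/yr.
Steady-state CSTR mass balance: W = Q·C + k·V·C, so C = W/(Q + kV).
Q + kV = 2.578e+06 + 3.7·1.99e+07 = 7.621e+07 m³/yr.
C = 3400/7.621e+07 = 4.461e-05 kg/m³ = 0.04461 mg/L = 44.61 µg/L.

44.6 µg/L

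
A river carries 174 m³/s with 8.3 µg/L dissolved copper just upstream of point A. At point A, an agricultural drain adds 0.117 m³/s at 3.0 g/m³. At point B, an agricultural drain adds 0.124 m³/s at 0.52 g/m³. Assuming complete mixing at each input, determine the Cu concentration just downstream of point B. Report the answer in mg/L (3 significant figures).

0.0107 mg/L

8.3 µg/L = 0.0083 mg/L.
After input A: C = (174·0.0083 + 0.117·3) / 174.1 = 0.01031 mg/L.
After input B: C = (174.1·0.01031 + 0.124·0.52) / 174.2 = 0.01067 mg/L.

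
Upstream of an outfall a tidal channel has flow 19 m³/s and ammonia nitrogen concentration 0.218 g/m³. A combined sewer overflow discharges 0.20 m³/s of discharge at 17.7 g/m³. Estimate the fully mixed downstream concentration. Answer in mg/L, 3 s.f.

By mass balance at complete mixing, C = (0.2·17.7 + 19·0.218) / (0.2 + 19) = 7.682/19.2 = 0.4001 mg/L.

0.400 mg/L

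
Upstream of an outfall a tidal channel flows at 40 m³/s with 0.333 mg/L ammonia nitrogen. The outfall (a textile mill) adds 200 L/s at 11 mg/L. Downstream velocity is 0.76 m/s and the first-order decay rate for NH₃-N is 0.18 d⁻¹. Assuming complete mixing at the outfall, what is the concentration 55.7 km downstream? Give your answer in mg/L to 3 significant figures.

0.331 mg/L

200 L/s = 0.2 m³/s.
After complete mixing, C₀ = (0.2·11 + 40·0.333) / 40.2 = 0.3861 mg/L.
Travel time t = 5.57e+04 m / 0.76 m/s = 7.329e+04 s = 0.8483 d.
C = 0.3861·exp(−0.18·0.8483) = 0.3861·0.8584 = 0.3314 mg/L.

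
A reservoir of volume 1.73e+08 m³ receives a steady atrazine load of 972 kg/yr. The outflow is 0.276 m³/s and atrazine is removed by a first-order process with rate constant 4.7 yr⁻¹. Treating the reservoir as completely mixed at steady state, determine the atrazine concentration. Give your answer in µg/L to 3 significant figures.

1.18 µg/L

Outflow Q = 0.276 m³/s × 3.156e+07 s/yr = 8.71e+06 m³/yr.
Steady-state CSTR mass balance: W = Q·C + k·V·C, so C = W/(Q + kV).
Q + kV = 8.71e+06 + 4.7·1.73e+08 = 8.218e+08 m³/yr.
C = 972/8.218e+08 = 1.183e-06 kg/m³ = 0.001183 mg/L = 1.183 µg/L.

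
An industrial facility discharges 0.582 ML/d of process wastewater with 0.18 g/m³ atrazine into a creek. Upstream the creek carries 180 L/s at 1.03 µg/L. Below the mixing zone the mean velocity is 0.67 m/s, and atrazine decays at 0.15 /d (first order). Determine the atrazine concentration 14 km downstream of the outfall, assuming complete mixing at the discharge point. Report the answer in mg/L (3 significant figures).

0.582 ML/d = 0.006736 m³/s.
180 L/s = 0.18 m³/s.
1.03 µg/L = 0.00103 mg/L.
After complete mixing, C₀ = (0.006736·0.18 + 0.18·0.00103) / 0.1867 = 0.007486 mg/L.
Travel time t = 1.4e+04 m / 0.67 m/s = 2.09e+04 s = 0.2418 d.
C = 0.007486·exp(−0.15·0.2418) = 0.007486·0.9644 = 0.007219 mg/L.

0.00722 mg/L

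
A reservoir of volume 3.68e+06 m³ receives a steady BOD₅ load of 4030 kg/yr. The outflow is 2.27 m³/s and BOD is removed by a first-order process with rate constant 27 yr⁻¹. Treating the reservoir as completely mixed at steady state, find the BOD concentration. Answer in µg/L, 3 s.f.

Outflow Q = 2.27 m³/s × 3.156e+07 s/yr = 7.164e+07 m³/yr.
Steady-state CSTR mass balance: W = Q·C + k·V·C, so C = W/(Q + kV).
Q + kV = 7.164e+07 + 27·3.68e+06 = 1.71e+08 m³/yr.
C = 4030/1.71e+08 = 2.357e-05 kg/m³ = 0.02357 mg/L = 23.57 µg/L.

23.6 µg/L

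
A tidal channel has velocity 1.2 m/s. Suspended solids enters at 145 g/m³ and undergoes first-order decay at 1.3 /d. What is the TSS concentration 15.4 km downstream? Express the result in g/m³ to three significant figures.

Travel time t = 15.4 km / 1.2 m/s = 1.54e+04/1.2 = 1.283e+04 s = 0.1485 d.
First-order decay: C = 145·exp(−1.3·0.1485) = 145·0.8244 = 119.5 g/m³.

120 g/m³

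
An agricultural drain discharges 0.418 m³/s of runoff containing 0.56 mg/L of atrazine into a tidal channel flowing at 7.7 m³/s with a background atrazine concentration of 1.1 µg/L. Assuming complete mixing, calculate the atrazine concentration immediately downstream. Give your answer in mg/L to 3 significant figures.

0.0299 mg/L

1.1 µg/L = 0.0011 mg/L.
Flow-weighted mixing gives C = (0.418·0.56 + 7.7·0.0011) / (0.418 + 7.7) = 0.2426/8.118 = 0.02988 mg/L.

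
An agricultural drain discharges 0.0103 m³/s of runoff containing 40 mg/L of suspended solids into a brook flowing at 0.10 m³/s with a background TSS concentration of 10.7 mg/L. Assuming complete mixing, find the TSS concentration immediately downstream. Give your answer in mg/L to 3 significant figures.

13.4 mg/L

Conservation of mass across the mixing zone: C = (0.0103·40 + 0.1·10.7) / (0.0103 + 0.1) = 1.482/0.1103 = 13.44 mg/L.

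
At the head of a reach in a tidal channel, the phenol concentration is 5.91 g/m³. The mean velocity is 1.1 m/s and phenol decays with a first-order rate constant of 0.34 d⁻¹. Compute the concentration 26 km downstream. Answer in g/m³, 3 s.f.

5.39 g/m³

Travel time t = 26 km / 1.1 m/s = 2.6e+04/1.1 = 2.364e+04 s = 0.2736 d.
First-order decay: C = 5.91·exp(−0.34·0.2736) = 5.91·0.9112 = 5.385 g/m³.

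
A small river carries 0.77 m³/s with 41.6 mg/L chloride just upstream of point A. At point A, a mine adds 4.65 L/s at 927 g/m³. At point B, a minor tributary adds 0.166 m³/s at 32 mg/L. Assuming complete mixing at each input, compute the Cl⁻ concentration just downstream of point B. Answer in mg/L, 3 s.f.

4.65 L/s = 0.00465 m³/s.
After input A: C = (0.77·41.6 + 0.00465·927) / 0.7747 = 46.91 mg/L.
After input B: C = (0.7747·46.91 + 0.166·32) / 0.9407 = 44.28 mg/L.

44.3 mg/L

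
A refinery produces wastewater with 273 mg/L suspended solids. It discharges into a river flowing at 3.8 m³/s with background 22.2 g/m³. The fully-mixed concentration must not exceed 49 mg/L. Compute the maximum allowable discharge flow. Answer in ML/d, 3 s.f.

Mass balance at complete mixing: C_std·(Q_w + Q_r) = Q_w·C_e + Q_r·C_b.
Rearranging, Q_w = Q_r·(C_std − C_b)/(C_e − C_std) = 3.8·(49 − 22.2) / (273 − 49) = 0.4546 m³/s.
= 39.28 ML/d.

39.3 ML/d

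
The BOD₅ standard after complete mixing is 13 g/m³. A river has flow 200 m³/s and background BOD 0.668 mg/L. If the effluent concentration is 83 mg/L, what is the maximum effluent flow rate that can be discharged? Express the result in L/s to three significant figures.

35200 L/s

Mass balance at complete mixing: C_std·(Q_w + Q_r) = Q_w·C_e + Q_r·C_b.
Rearranging, Q_w = Q_r·(C_std − C_b)/(C_e − C_std) = 200·(13 − 0.668) / (83 − 13) = 35.23 m³/s.
= 3.523e+04 L/s.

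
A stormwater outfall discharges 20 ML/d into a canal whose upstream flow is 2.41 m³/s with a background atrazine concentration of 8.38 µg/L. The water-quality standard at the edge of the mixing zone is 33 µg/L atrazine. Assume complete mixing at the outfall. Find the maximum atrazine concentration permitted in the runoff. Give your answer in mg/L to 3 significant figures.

20 ML/d = 0.2315 m³/s.
8.38 µg/L = 0.00838 mg/L.
33 µg/L = 0.033 mg/L.
Mass balance: 0.033·2.641 = 0.2315·Cₑ + 2.41·0.00838.
Cₑ = (0.08717 − 0.0202) / 0.2315 = 0.2893 mg/L.

0.289 mg/L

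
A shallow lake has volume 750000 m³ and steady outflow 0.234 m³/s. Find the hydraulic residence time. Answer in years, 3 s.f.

0.102 yr

Q = 0.234 m³/s × 3.156e+07 s/yr = 7.384e+06 m³/yr.
Hydraulic residence time τ = V/Q = 750000/7.384e+06 = 0.1016 yr.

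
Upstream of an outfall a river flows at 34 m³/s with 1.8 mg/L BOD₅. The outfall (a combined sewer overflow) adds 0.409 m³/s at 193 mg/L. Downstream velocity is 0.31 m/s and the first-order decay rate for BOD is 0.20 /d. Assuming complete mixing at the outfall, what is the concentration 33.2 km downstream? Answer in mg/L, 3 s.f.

3.18 mg/L

After complete mixing, C₀ = (0.409·193 + 34·1.8) / 34.41 = 4.073 mg/L.
Travel time t = 3.32e+04 m / 0.31 m/s = 1.071e+05 s = 1.24 d.
C = 4.073·exp(−0.20·1.24) = 4.073·0.7804 = 3.178 mg/L.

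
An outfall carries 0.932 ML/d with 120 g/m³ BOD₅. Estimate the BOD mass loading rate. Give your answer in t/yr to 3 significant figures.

40.8 t/yr

0.932 ML/d = 0.01079 m³/s.
Mass flux = Q·C = 0.01079 m³/s × 120 g/m³ = 1.294 g/s.
= 1.294 g/s × 31.56 = 40.85 t/yr.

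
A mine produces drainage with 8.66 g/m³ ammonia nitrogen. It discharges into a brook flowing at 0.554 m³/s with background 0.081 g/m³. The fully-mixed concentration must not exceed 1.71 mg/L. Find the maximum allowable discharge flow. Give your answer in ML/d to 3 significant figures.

11.2 ML/d

Mass balance at complete mixing: C_std·(Q_w + Q_r) = Q_w·C_e + Q_r·C_b.
Rearranging, Q_w = Q_r·(C_std − C_b)/(C_e − C_std) = 0.554·(1.71 − 0.081) / (8.66 − 1.71) = 0.1299 m³/s.
= 11.22 ML/d.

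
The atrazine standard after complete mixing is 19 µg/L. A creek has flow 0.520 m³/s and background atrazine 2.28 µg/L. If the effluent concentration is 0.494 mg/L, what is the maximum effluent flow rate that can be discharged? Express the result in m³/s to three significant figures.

0.0183 m³/s

2.28 µg/L = 0.00228 mg/L.
19 µg/L = 0.019 mg/L.
Mass balance at complete mixing: C_std·(Q_w + Q_r) = Q_w·C_e + Q_r·C_b.
Rearranging, Q_w = Q_r·(C_std − C_b)/(C_e − C_std) = 0.520·(0.019 − 0.00228) / (0.494 − 0.019) = 0.0183 m³/s.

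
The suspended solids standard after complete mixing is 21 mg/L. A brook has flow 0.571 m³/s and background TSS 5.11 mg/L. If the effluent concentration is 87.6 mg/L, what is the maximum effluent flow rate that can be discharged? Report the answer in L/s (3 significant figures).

136 L/s

Mass balance at complete mixing: C_std·(Q_w + Q_r) = Q_w·C_e + Q_r·C_b.
Rearranging, Q_w = Q_r·(C_std − C_b)/(C_e − C_std) = 0.571·(21 − 5.11) / (87.6 − 21) = 0.1362 m³/s.
= 136.2 L/s.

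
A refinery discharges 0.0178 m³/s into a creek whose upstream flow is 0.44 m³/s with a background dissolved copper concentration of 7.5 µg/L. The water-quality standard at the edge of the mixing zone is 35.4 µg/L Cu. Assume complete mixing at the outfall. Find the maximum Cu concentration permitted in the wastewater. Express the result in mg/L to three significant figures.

7.5 µg/L = 0.0075 mg/L.
35.4 µg/L = 0.0354 mg/L.
Mass balance: 0.0354·0.4578 = 0.0178·Cₑ + 0.44·0.0075.
Cₑ = (0.01621 − 0.0033) / 0.0178 = 0.7251 mg/L.

0.725 mg/L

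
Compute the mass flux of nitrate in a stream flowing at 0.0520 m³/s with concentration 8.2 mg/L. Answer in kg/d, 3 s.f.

36.8 kg/d

Mass flux = Q·C = 0.052 m³/s × 8.2 g/m³ = 0.4264 g/s.
= 0.4264 g/s × 86.4 = 36.84 kg/d.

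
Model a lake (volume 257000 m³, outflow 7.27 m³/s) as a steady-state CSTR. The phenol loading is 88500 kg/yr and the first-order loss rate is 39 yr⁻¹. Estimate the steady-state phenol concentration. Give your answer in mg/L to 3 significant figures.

Outflow Q = 7.27 m³/s × 3.156e+07 s/yr = 2.294e+08 m³/yr.
Steady-state CSTR mass balance: W = Q·C + k·V·C, so C = W/(Q + kV).
Q + kV = 2.294e+08 + 39·257000 = 2.394e+08 m³/yr.
C = 88500/2.394e+08 = 0.0003696 kg/m³ = 0.3696 mg/L.

0.370 mg/L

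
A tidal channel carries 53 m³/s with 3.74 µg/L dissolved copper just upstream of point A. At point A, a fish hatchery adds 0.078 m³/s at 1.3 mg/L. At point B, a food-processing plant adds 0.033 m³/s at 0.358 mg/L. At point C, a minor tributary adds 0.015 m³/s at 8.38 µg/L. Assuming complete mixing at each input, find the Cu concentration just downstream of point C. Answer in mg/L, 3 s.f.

0.00586 mg/L

3.74 µg/L = 0.00374 mg/L.
After input A: C = (53·0.00374 + 0.078·1.3) / 53.08 = 0.005645 mg/L.
After input B: C = (53.08·0.005645 + 0.033·0.358) / 53.11 = 0.005864 mg/L.
8.38 µg/L = 0.00838 mg/L.
After input C: C = (53.11·0.005864 + 0.015·0.00838) / 53.13 = 0.005865 mg/L.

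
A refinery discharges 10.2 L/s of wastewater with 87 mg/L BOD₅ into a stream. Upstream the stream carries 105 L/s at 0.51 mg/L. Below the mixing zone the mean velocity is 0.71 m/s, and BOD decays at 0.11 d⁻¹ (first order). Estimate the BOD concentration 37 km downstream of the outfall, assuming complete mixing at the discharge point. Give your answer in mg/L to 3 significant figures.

7.64 mg/L

10.2 L/s = 0.0102 m³/s.
105 L/s = 0.105 m³/s.
After complete mixing, C₀ = (0.0102·87 + 0.105·0.51) / 0.1152 = 8.168 mg/L.
Travel time t = 3.7e+04 m / 0.71 m/s = 5.211e+04 s = 0.6032 d.
C = 8.168·exp(−0.11·0.6032) = 8.168·0.9358 = 7.644 mg/L.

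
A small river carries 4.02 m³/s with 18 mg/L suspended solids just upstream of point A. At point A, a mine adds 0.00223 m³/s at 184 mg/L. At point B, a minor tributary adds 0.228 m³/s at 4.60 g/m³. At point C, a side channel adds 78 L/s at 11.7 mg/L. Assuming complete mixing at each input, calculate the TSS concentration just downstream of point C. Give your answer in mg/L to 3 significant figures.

After input A: C = (4.02·18 + 0.00223·184) / 4.022 = 18.09 mg/L.
After input B: C = (4.022·18.09 + 0.228·4.6) / 4.25 = 17.37 mg/L.
78 L/s = 0.078 m³/s.
After input C: C = (4.25·17.37 + 0.078·11.7) / 4.328 = 17.27 mg/L.

17.3 mg/L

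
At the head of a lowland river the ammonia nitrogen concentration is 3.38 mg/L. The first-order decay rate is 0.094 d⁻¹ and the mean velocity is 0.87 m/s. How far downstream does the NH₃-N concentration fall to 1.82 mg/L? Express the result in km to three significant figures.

495 km

From C = C₀·e^(−kt), t = ln(C₀/C)/k = ln(3.38/1.82)/0.094 = 0.619/0.094 = 6.586 d.
Distance = v·t = 0.87 m/s × 5.69e+05 s = 4.95e+05 m = 495 km.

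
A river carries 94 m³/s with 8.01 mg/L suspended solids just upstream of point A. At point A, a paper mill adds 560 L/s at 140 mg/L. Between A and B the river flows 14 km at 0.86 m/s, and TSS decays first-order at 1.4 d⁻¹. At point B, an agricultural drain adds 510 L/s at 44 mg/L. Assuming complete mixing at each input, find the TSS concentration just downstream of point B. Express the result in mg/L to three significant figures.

560 L/s = 0.56 m³/s.
After input A: C = (94·8.01 + 0.56·140) / 94.56 = 8.792 mg/L.
Over the 14 km reach to input B (t = 1.628e+04 s = 0.1884 d), decay gives C = 8.792·exp(−1.4·0.1884) = 6.753 mg/L.
510 L/s = 0.51 m³/s.
After input B: C = (94.56·6.753 + 0.51·44) / 95.07 = 6.953 mg/L.

6.95 mg/L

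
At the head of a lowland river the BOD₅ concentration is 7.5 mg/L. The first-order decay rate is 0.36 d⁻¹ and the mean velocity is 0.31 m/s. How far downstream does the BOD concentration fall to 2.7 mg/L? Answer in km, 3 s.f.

From C = C₀·e^(−kt), t = ln(C₀/C)/k = ln(7.5/2.7)/0.36 = 1.022/0.36 = 2.838 d.
Distance = v·t = 0.31 m/s × 2.452e+05 s = 7.601e+04 m = 76.01 km.

76.0 km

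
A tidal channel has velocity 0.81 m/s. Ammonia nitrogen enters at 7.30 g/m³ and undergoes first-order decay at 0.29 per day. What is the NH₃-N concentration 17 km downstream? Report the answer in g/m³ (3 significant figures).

6.80 g/m³

Travel time t = 17 km / 0.81 m/s = 1.7e+04/0.81 = 2.099e+04 s = 0.2429 d.
First-order decay: C = 7.30·exp(−0.29·0.2429) = 7.30·0.932 = 6.803 g/m³.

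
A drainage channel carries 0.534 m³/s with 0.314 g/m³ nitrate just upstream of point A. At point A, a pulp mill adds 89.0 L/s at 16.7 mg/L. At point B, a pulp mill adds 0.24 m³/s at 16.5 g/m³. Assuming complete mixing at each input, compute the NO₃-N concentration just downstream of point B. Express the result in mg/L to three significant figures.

89.0 L/s = 0.089 m³/s.
After input A: C = (0.534·0.314 + 0.089·16.7) / 0.623 = 2.655 mg/L.
After input B: C = (0.623·2.655 + 0.24·16.5) / 0.863 = 6.505 mg/L.

6.51 mg/L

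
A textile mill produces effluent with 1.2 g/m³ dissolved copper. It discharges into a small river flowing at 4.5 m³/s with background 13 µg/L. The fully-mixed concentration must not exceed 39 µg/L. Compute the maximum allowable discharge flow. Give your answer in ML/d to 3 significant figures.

8.71 ML/d

13 µg/L = 0.013 mg/L.
39 µg/L = 0.039 mg/L.
Mass balance at complete mixing: C_std·(Q_w + Q_r) = Q_w·C_e + Q_r·C_b.
Rearranging, Q_w = Q_r·(C_std − C_b)/(C_e − C_std) = 4.5·(0.039 − 0.013) / (1.2 − 0.039) = 0.1008 m³/s.
= 8.707 ML/d.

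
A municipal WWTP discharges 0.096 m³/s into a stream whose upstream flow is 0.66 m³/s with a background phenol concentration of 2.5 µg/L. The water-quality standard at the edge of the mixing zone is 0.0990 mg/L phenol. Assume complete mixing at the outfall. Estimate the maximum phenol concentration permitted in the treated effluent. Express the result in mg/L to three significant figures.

2.5 µg/L = 0.0025 mg/L.
Mass balance: 0.099·0.756 = 0.096·Cₑ + 0.66·0.0025.
Cₑ = (0.07484 − 0.00165) / 0.096 = 0.7624 mg/L.

0.762 mg/L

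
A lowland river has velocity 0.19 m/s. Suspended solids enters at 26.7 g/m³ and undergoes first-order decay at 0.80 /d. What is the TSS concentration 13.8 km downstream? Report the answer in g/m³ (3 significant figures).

13.6 g/m³

Travel time t = 13.8 km / 0.19 m/s = 1.38e+04/0.19 = 7.263e+04 s = 0.8406 d.
First-order decay: C = 26.7·exp(−0.80·0.8406) = 26.7·0.5104 = 13.63 g/m³.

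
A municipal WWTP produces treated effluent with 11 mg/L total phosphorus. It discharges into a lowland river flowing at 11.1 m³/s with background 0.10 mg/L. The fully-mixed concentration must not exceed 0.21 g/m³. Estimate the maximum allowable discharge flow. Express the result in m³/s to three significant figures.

Mass balance at complete mixing: C_std·(Q_w + Q_r) = Q_w·C_e + Q_r·C_b.
Rearranging, Q_w = Q_r·(C_std − C_b)/(C_e − C_std) = 11.1·(0.21 − 0.1) / (11 − 0.21) = 0.1132 m³/s.

0.113 m³/s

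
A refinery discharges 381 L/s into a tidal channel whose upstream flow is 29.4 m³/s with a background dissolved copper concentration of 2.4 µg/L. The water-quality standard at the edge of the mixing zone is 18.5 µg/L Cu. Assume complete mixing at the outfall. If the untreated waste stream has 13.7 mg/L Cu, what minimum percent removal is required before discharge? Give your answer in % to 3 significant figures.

381 L/s = 0.381 m³/s.
2.4 µg/L = 0.0024 mg/L.
18.5 µg/L = 0.0185 mg/L.
Mass balance: 0.0185·29.78 = 0.381·Cₑ + 29.4·0.0024.
Cₑ = (0.5509 − 0.07056) / 0.381 = 1.261 mg/L.
Required removal = 1 − 1.261/13.7 = 90.8 %.

90.8 %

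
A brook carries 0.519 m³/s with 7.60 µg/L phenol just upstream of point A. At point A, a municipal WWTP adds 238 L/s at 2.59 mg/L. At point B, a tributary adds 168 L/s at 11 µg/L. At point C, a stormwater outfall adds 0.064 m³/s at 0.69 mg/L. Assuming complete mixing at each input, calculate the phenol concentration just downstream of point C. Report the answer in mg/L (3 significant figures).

0.674 mg/L

7.60 µg/L = 0.0076 mg/L.
238 L/s = 0.238 m³/s.
After input A: C = (0.519·0.0076 + 0.238·2.59) / 0.757 = 0.8195 mg/L.
168 L/s = 0.168 m³/s.
11 µg/L = 0.011 mg/L.
After input B: C = (0.757·0.8195 + 0.168·0.011) / 0.925 = 0.6727 mg/L.
After input C: C = (0.925·0.6727 + 0.064·0.69) / 0.989 = 0.6738 mg/L.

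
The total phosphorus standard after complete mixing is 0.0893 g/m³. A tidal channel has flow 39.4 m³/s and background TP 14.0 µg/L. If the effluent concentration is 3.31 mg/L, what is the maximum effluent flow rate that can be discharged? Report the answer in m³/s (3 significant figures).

0.921 m³/s

14.0 µg/L = 0.014 mg/L.
Mass balance at complete mixing: C_std·(Q_w + Q_r) = Q_w·C_e + Q_r·C_b.
Rearranging, Q_w = Q_r·(C_std − C_b)/(C_e − C_std) = 39.4·(0.0893 − 0.014) / (3.31 − 0.0893) = 0.9212 m³/s.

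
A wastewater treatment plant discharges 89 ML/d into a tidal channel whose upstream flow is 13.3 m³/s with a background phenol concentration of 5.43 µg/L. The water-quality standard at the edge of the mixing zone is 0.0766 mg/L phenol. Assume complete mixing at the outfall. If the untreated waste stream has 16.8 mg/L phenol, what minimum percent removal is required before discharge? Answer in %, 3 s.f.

89 ML/d = 1.03 m³/s.
5.43 µg/L = 0.00543 mg/L.
Mass balance: 0.0766·14.33 = 1.03·Cₑ + 13.3·0.00543.
Cₑ = (1.098 − 0.07222) / 1.03 = 0.9955 mg/L.
Required removal = 1 − 0.9955/16.8 = 94.07 %.

94.1 %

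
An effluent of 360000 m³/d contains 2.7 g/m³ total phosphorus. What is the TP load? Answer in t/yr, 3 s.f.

360000 m³/d = 4.167 m³/s.
Mass flux = Q·C = 4.167 m³/s × 2.7 g/m³ = 11.25 g/s.
= 11.25 g/s × 31.56 = 355 t/yr.

355 t/yr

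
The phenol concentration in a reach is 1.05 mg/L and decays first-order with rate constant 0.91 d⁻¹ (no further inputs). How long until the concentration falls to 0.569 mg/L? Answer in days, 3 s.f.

t = ln(C₀/C)/k = ln(1.05/0.569)/0.91 = 0.6127/0.91 = 0.6733 d.

0.673 d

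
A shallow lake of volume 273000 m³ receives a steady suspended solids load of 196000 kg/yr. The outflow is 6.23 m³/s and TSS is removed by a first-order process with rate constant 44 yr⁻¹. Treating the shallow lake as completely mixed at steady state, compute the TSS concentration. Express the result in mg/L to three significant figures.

0.940 mg/L

Outflow Q = 6.23 m³/s × 3.156e+07 s/yr = 1.966e+08 m³/yr.
Steady-state CSTR mass balance: W = Q·C + k·V·C, so C = W/(Q + kV).
Q + kV = 1.966e+08 + 44·273000 = 2.086e+08 m³/yr.
C = 196000/2.086e+08 = 0.0009395 kg/m³ = 0.9395 mg/L.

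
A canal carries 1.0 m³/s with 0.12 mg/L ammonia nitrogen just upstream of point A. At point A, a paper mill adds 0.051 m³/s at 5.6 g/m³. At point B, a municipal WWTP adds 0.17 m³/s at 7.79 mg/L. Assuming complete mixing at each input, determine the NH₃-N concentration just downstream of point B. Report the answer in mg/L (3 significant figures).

1.42 mg/L

After input A: C = (1·0.12 + 0.051·5.6) / 1.051 = 0.3859 mg/L.
After input B: C = (1.051·0.3859 + 0.17·7.79) / 1.221 = 1.417 mg/L.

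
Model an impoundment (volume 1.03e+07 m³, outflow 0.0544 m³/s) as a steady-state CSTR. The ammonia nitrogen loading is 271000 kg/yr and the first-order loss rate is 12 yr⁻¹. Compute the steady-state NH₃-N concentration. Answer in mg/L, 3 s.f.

2.16 mg/L

Outflow Q = 0.0544 m³/s × 3.156e+07 s/yr = 1.717e+06 m³/yr.
Steady-state CSTR mass balance: W = Q·C + k·V·C, so C = W/(Q + kV).
Q + kV = 1.717e+06 + 12·1.03e+07 = 1.253e+08 m³/yr.
C = 271000/1.253e+08 = 0.002163 kg/m³ = 2.163 mg/L.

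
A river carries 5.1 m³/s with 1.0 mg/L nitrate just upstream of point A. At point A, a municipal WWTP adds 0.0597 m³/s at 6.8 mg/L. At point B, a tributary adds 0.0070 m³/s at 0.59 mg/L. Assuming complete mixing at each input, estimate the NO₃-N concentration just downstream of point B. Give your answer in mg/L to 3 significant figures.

1.07 mg/L

After input A: C = (5.1·1 + 0.0597·6.8) / 5.16 = 1.067 mg/L.
After input B: C = (5.16·1.067 + 0.007·0.59) / 5.167 = 1.066 mg/L.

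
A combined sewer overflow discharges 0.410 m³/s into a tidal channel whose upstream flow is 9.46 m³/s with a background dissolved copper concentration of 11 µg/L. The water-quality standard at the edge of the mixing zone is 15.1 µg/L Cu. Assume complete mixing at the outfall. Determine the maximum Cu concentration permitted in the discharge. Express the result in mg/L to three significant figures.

11 µg/L = 0.011 mg/L.
15.1 µg/L = 0.0151 mg/L.
Mass balance: 0.0151·9.87 = 0.41·Cₑ + 9.46·0.011.
Cₑ = (0.149 − 0.1041) / 0.41 = 0.1097 mg/L.

0.110 mg/L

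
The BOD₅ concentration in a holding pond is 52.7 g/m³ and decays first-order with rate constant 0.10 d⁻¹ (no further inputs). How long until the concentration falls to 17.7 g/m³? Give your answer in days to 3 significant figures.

t = ln(C₀/C)/k = ln(52.7/17.7)/0.10 = 1.091/0.10 = 10.91 d.

10.9 d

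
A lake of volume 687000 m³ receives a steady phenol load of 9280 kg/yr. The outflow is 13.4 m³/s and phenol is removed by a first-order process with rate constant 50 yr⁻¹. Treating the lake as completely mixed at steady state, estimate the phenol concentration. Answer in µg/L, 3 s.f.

Outflow Q = 13.4 m³/s × 3.156e+07 s/yr = 4.229e+08 m³/yr.
Steady-state CSTR mass balance: W = Q·C + k·V·C, so C = W/(Q + kV).
Q + kV = 4.229e+08 + 50·687000 = 4.572e+08 m³/yr.
C = 9280/4.572e+08 = 2.03e-05 kg/m³ = 0.0203 mg/L = 20.3 µg/L.

20.3 µg/L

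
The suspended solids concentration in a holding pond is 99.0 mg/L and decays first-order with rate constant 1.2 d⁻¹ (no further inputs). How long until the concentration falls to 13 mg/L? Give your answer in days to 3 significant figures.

1.69 d

t = ln(C₀/C)/k = ln(99.0/13)/1.2 = 2.03/1.2 = 1.692 d.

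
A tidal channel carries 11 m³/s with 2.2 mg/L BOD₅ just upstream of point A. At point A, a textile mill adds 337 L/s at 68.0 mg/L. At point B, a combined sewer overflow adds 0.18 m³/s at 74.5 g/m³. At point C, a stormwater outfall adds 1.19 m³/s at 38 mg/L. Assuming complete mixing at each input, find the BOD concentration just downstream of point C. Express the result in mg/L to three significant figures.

8.32 mg/L

337 L/s = 0.337 m³/s.
After input A: C = (11·2.2 + 0.337·68) / 11.34 = 4.156 mg/L.
After input B: C = (11.34·4.156 + 0.18·74.5) / 11.52 = 5.255 mg/L.
After input C: C = (11.52·5.255 + 1.19·38) / 12.71 = 8.322 mg/L.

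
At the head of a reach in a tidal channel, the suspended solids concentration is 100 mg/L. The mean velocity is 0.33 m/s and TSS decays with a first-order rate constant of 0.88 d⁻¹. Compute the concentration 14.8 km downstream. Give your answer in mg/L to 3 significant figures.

Travel time t = 14.8 km / 0.33 m/s = 1.48e+04/0.33 = 4.485e+04 s = 0.5191 d.
First-order decay: C = 100·exp(−0.88·0.5191) = 100·0.6333 = 63.33 mg/L.

63.3 mg/L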